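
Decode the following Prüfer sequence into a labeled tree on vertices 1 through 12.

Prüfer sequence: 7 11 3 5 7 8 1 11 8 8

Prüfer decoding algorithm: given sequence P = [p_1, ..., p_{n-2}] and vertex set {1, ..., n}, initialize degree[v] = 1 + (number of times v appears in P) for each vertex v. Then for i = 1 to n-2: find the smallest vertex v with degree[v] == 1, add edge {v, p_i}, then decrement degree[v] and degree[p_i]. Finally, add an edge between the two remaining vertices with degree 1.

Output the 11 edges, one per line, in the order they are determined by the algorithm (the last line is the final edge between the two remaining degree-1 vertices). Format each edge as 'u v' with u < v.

Initial degrees: {1:2, 2:1, 3:2, 4:1, 5:2, 6:1, 7:3, 8:4, 9:1, 10:1, 11:3, 12:1}
Step 1: smallest deg-1 vertex = 2, p_1 = 7. Add edge {2,7}. Now deg[2]=0, deg[7]=2.
Step 2: smallest deg-1 vertex = 4, p_2 = 11. Add edge {4,11}. Now deg[4]=0, deg[11]=2.
Step 3: smallest deg-1 vertex = 6, p_3 = 3. Add edge {3,6}. Now deg[6]=0, deg[3]=1.
Step 4: smallest deg-1 vertex = 3, p_4 = 5. Add edge {3,5}. Now deg[3]=0, deg[5]=1.
Step 5: smallest deg-1 vertex = 5, p_5 = 7. Add edge {5,7}. Now deg[5]=0, deg[7]=1.
Step 6: smallest deg-1 vertex = 7, p_6 = 8. Add edge {7,8}. Now deg[7]=0, deg[8]=3.
Step 7: smallest deg-1 vertex = 9, p_7 = 1. Add edge {1,9}. Now deg[9]=0, deg[1]=1.
Step 8: smallest deg-1 vertex = 1, p_8 = 11. Add edge {1,11}. Now deg[1]=0, deg[11]=1.
Step 9: smallest deg-1 vertex = 10, p_9 = 8. Add edge {8,10}. Now deg[10]=0, deg[8]=2.
Step 10: smallest deg-1 vertex = 11, p_10 = 8. Add edge {8,11}. Now deg[11]=0, deg[8]=1.
Final: two remaining deg-1 vertices are 8, 12. Add edge {8,12}.

Answer: 2 7
4 11
3 6
3 5
5 7
7 8
1 9
1 11
8 10
8 11
8 12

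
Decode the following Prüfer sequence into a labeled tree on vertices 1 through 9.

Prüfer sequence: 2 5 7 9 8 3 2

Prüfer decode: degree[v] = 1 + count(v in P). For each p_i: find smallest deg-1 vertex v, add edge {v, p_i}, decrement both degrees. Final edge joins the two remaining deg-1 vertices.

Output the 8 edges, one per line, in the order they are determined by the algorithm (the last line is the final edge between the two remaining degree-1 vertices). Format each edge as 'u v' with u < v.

Initial degrees: {1:1, 2:3, 3:2, 4:1, 5:2, 6:1, 7:2, 8:2, 9:2}
Step 1: smallest deg-1 vertex = 1, p_1 = 2. Add edge {1,2}. Now deg[1]=0, deg[2]=2.
Step 2: smallest deg-1 vertex = 4, p_2 = 5. Add edge {4,5}. Now deg[4]=0, deg[5]=1.
Step 3: smallest deg-1 vertex = 5, p_3 = 7. Add edge {5,7}. Now deg[5]=0, deg[7]=1.
Step 4: smallest deg-1 vertex = 6, p_4 = 9. Add edge {6,9}. Now deg[6]=0, deg[9]=1.
Step 5: smallest deg-1 vertex = 7, p_5 = 8. Add edge {7,8}. Now deg[7]=0, deg[8]=1.
Step 6: smallest deg-1 vertex = 8, p_6 = 3. Add edge {3,8}. Now deg[8]=0, deg[3]=1.
Step 7: smallest deg-1 vertex = 3, p_7 = 2. Add edge {2,3}. Now deg[3]=0, deg[2]=1.
Final: two remaining deg-1 vertices are 2, 9. Add edge {2,9}.

Answer: 1 2
4 5
5 7
6 9
7 8
3 8
2 3
2 9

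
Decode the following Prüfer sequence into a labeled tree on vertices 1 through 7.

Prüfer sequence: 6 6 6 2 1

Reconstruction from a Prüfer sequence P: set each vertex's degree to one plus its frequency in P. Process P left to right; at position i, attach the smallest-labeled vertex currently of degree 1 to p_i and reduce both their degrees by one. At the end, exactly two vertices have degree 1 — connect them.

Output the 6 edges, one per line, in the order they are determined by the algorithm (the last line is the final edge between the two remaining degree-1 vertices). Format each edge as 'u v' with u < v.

Answer: 3 6
4 6
5 6
2 6
1 2
1 7

Derivation:
Initial degrees: {1:2, 2:2, 3:1, 4:1, 5:1, 6:4, 7:1}
Step 1: smallest deg-1 vertex = 3, p_1 = 6. Add edge {3,6}. Now deg[3]=0, deg[6]=3.
Step 2: smallest deg-1 vertex = 4, p_2 = 6. Add edge {4,6}. Now deg[4]=0, deg[6]=2.
Step 3: smallest deg-1 vertex = 5, p_3 = 6. Add edge {5,6}. Now deg[5]=0, deg[6]=1.
Step 4: smallest deg-1 vertex = 6, p_4 = 2. Add edge {2,6}. Now deg[6]=0, deg[2]=1.
Step 5: smallest deg-1 vertex = 2, p_5 = 1. Add edge {1,2}. Now deg[2]=0, deg[1]=1.
Final: two remaining deg-1 vertices are 1, 7. Add edge {1,7}.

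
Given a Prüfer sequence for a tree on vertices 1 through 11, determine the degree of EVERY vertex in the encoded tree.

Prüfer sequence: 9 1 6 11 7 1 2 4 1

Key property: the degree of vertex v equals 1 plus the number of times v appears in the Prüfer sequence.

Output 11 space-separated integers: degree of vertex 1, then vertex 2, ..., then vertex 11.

p_1 = 9: count[9] becomes 1
p_2 = 1: count[1] becomes 1
p_3 = 6: count[6] becomes 1
p_4 = 11: count[11] becomes 1
p_5 = 7: count[7] becomes 1
p_6 = 1: count[1] becomes 2
p_7 = 2: count[2] becomes 1
p_8 = 4: count[4] becomes 1
p_9 = 1: count[1] becomes 3
Degrees (1 + count): deg[1]=1+3=4, deg[2]=1+1=2, deg[3]=1+0=1, deg[4]=1+1=2, deg[5]=1+0=1, deg[6]=1+1=2, deg[7]=1+1=2, deg[8]=1+0=1, deg[9]=1+1=2, deg[10]=1+0=1, deg[11]=1+1=2

Answer: 4 2 1 2 1 2 2 1 2 1 2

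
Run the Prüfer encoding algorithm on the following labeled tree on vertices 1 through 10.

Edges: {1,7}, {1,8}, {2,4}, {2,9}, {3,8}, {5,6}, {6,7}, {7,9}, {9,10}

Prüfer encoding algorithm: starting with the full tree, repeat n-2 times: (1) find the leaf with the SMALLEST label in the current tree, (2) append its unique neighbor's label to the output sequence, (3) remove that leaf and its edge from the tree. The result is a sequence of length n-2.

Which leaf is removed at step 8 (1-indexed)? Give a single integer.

Step 1: current leaves = {3,4,5,10}. Remove leaf 3 (neighbor: 8).
Step 2: current leaves = {4,5,8,10}. Remove leaf 4 (neighbor: 2).
Step 3: current leaves = {2,5,8,10}. Remove leaf 2 (neighbor: 9).
Step 4: current leaves = {5,8,10}. Remove leaf 5 (neighbor: 6).
Step 5: current leaves = {6,8,10}. Remove leaf 6 (neighbor: 7).
Step 6: current leaves = {8,10}. Remove leaf 8 (neighbor: 1).
Step 7: current leaves = {1,10}. Remove leaf 1 (neighbor: 7).
Step 8: current leaves = {7,10}. Remove leaf 7 (neighbor: 9).

Answer: 7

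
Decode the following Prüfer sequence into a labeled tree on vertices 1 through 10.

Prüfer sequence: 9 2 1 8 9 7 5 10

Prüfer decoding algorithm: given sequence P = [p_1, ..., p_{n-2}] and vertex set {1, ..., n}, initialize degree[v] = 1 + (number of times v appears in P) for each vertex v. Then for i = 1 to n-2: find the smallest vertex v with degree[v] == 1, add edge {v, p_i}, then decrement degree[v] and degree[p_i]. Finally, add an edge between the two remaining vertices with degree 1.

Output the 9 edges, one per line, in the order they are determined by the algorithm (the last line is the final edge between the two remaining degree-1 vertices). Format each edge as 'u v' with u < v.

Initial degrees: {1:2, 2:2, 3:1, 4:1, 5:2, 6:1, 7:2, 8:2, 9:3, 10:2}
Step 1: smallest deg-1 vertex = 3, p_1 = 9. Add edge {3,9}. Now deg[3]=0, deg[9]=2.
Step 2: smallest deg-1 vertex = 4, p_2 = 2. Add edge {2,4}. Now deg[4]=0, deg[2]=1.
Step 3: smallest deg-1 vertex = 2, p_3 = 1. Add edge {1,2}. Now deg[2]=0, deg[1]=1.
Step 4: smallest deg-1 vertex = 1, p_4 = 8. Add edge {1,8}. Now deg[1]=0, deg[8]=1.
Step 5: smallest deg-1 vertex = 6, p_5 = 9. Add edge {6,9}. Now deg[6]=0, deg[9]=1.
Step 6: smallest deg-1 vertex = 8, p_6 = 7. Add edge {7,8}. Now deg[8]=0, deg[7]=1.
Step 7: smallest deg-1 vertex = 7, p_7 = 5. Add edge {5,7}. Now deg[7]=0, deg[5]=1.
Step 8: smallest deg-1 vertex = 5, p_8 = 10. Add edge {5,10}. Now deg[5]=0, deg[10]=1.
Final: two remaining deg-1 vertices are 9, 10. Add edge {9,10}.

Answer: 3 9
2 4
1 2
1 8
6 9
7 8
5 7
5 10
9 10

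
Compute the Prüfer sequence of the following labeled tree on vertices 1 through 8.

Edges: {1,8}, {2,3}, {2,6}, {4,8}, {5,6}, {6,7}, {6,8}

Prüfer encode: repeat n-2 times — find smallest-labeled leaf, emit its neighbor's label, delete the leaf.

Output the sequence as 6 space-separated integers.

Step 1: leaves = {1,3,4,5,7}. Remove smallest leaf 1, emit neighbor 8.
Step 2: leaves = {3,4,5,7}. Remove smallest leaf 3, emit neighbor 2.
Step 3: leaves = {2,4,5,7}. Remove smallest leaf 2, emit neighbor 6.
Step 4: leaves = {4,5,7}. Remove smallest leaf 4, emit neighbor 8.
Step 5: leaves = {5,7,8}. Remove smallest leaf 5, emit neighbor 6.
Step 6: leaves = {7,8}. Remove smallest leaf 7, emit neighbor 6.
Done: 2 vertices remain (6, 8). Sequence = [8 2 6 8 6 6]

Answer: 8 2 6 8 6 6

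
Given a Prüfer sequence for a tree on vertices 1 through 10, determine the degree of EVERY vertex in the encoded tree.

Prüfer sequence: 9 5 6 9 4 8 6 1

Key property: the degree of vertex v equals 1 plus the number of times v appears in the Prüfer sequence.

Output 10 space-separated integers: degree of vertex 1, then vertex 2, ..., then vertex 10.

Answer: 2 1 1 2 2 3 1 2 3 1

Derivation:
p_1 = 9: count[9] becomes 1
p_2 = 5: count[5] becomes 1
p_3 = 6: count[6] becomes 1
p_4 = 9: count[9] becomes 2
p_5 = 4: count[4] becomes 1
p_6 = 8: count[8] becomes 1
p_7 = 6: count[6] becomes 2
p_8 = 1: count[1] becomes 1
Degrees (1 + count): deg[1]=1+1=2, deg[2]=1+0=1, deg[3]=1+0=1, deg[4]=1+1=2, deg[5]=1+1=2, deg[6]=1+2=3, deg[7]=1+0=1, deg[8]=1+1=2, deg[9]=1+2=3, deg[10]=1+0=1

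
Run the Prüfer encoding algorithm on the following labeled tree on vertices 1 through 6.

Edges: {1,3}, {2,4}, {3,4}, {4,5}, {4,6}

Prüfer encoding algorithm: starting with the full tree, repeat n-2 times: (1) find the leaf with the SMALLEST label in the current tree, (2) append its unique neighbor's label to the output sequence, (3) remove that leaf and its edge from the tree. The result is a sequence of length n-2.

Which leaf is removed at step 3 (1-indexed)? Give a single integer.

Step 1: current leaves = {1,2,5,6}. Remove leaf 1 (neighbor: 3).
Step 2: current leaves = {2,3,5,6}. Remove leaf 2 (neighbor: 4).
Step 3: current leaves = {3,5,6}. Remove leaf 3 (neighbor: 4).

Answer: 3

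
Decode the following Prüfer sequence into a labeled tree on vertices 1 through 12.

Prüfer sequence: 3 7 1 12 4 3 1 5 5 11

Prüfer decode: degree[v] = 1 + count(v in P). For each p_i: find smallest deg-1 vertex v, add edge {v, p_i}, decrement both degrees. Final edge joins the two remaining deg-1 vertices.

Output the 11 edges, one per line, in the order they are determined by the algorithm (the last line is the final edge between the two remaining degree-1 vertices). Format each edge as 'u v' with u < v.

Answer: 2 3
6 7
1 7
8 12
4 9
3 4
1 3
1 5
5 10
5 11
11 12

Derivation:
Initial degrees: {1:3, 2:1, 3:3, 4:2, 5:3, 6:1, 7:2, 8:1, 9:1, 10:1, 11:2, 12:2}
Step 1: smallest deg-1 vertex = 2, p_1 = 3. Add edge {2,3}. Now deg[2]=0, deg[3]=2.
Step 2: smallest deg-1 vertex = 6, p_2 = 7. Add edge {6,7}. Now deg[6]=0, deg[7]=1.
Step 3: smallest deg-1 vertex = 7, p_3 = 1. Add edge {1,7}. Now deg[7]=0, deg[1]=2.
Step 4: smallest deg-1 vertex = 8, p_4 = 12. Add edge {8,12}. Now deg[8]=0, deg[12]=1.
Step 5: smallest deg-1 vertex = 9, p_5 = 4. Add edge {4,9}. Now deg[9]=0, deg[4]=1.
Step 6: smallest deg-1 vertex = 4, p_6 = 3. Add edge {3,4}. Now deg[4]=0, deg[3]=1.
Step 7: smallest deg-1 vertex = 3, p_7 = 1. Add edge {1,3}. Now deg[3]=0, deg[1]=1.
Step 8: smallest deg-1 vertex = 1, p_8 = 5. Add edge {1,5}. Now deg[1]=0, deg[5]=2.
Step 9: smallest deg-1 vertex = 10, p_9 = 5. Add edge {5,10}. Now deg[10]=0, deg[5]=1.
Step 10: smallest deg-1 vertex = 5, p_10 = 11. Add edge {5,11}. Now deg[5]=0, deg[11]=1.
Final: two remaining deg-1 vertices are 11, 12. Add edge {11,12}.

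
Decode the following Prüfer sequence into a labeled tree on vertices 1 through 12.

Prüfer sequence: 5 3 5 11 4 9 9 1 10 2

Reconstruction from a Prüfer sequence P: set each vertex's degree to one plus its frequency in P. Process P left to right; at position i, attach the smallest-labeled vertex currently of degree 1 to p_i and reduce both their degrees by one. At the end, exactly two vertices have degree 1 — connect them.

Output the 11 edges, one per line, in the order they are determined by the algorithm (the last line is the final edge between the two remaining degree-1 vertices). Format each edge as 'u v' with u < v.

Answer: 5 6
3 7
3 5
5 11
4 8
4 9
9 11
1 9
1 10
2 10
2 12

Derivation:
Initial degrees: {1:2, 2:2, 3:2, 4:2, 5:3, 6:1, 7:1, 8:1, 9:3, 10:2, 11:2, 12:1}
Step 1: smallest deg-1 vertex = 6, p_1 = 5. Add edge {5,6}. Now deg[6]=0, deg[5]=2.
Step 2: smallest deg-1 vertex = 7, p_2 = 3. Add edge {3,7}. Now deg[7]=0, deg[3]=1.
Step 3: smallest deg-1 vertex = 3, p_3 = 5. Add edge {3,5}. Now deg[3]=0, deg[5]=1.
Step 4: smallest deg-1 vertex = 5, p_4 = 11. Add edge {5,11}. Now deg[5]=0, deg[11]=1.
Step 5: smallest deg-1 vertex = 8, p_5 = 4. Add edge {4,8}. Now deg[8]=0, deg[4]=1.
Step 6: smallest deg-1 vertex = 4, p_6 = 9. Add edge {4,9}. Now deg[4]=0, deg[9]=2.
Step 7: smallest deg-1 vertex = 11, p_7 = 9. Add edge {9,11}. Now deg[11]=0, deg[9]=1.
Step 8: smallest deg-1 vertex = 9, p_8 = 1. Add edge {1,9}. Now deg[9]=0, deg[1]=1.
Step 9: smallest deg-1 vertex = 1, p_9 = 10. Add edge {1,10}. Now deg[1]=0, deg[10]=1.
Step 10: smallest deg-1 vertex = 10, p_10 = 2. Add edge {2,10}. Now deg[10]=0, deg[2]=1.
Final: two remaining deg-1 vertices are 2, 12. Add edge {2,12}.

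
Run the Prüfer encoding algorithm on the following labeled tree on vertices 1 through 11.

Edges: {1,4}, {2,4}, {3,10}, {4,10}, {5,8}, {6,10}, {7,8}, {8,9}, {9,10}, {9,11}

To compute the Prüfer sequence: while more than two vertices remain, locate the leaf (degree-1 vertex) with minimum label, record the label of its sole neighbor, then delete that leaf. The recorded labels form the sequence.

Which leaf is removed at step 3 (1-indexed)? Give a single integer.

Answer: 3

Derivation:
Step 1: current leaves = {1,2,3,5,6,7,11}. Remove leaf 1 (neighbor: 4).
Step 2: current leaves = {2,3,5,6,7,11}. Remove leaf 2 (neighbor: 4).
Step 3: current leaves = {3,4,5,6,7,11}. Remove leaf 3 (neighbor: 10).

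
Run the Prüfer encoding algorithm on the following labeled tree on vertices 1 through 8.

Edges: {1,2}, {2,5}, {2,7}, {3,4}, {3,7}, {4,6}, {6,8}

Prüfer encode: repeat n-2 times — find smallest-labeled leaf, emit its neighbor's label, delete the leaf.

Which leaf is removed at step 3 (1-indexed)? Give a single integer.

Answer: 2

Derivation:
Step 1: current leaves = {1,5,8}. Remove leaf 1 (neighbor: 2).
Step 2: current leaves = {5,8}. Remove leaf 5 (neighbor: 2).
Step 3: current leaves = {2,8}. Remove leaf 2 (neighbor: 7).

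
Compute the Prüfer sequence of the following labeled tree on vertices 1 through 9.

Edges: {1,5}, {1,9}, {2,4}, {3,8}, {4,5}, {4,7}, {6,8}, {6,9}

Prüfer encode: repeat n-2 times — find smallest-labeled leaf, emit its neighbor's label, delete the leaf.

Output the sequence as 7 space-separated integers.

Answer: 4 8 4 5 1 9 6

Derivation:
Step 1: leaves = {2,3,7}. Remove smallest leaf 2, emit neighbor 4.
Step 2: leaves = {3,7}. Remove smallest leaf 3, emit neighbor 8.
Step 3: leaves = {7,8}. Remove smallest leaf 7, emit neighbor 4.
Step 4: leaves = {4,8}. Remove smallest leaf 4, emit neighbor 5.
Step 5: leaves = {5,8}. Remove smallest leaf 5, emit neighbor 1.
Step 6: leaves = {1,8}. Remove smallest leaf 1, emit neighbor 9.
Step 7: leaves = {8,9}. Remove smallest leaf 8, emit neighbor 6.
Done: 2 vertices remain (6, 9). Sequence = [4 8 4 5 1 9 6]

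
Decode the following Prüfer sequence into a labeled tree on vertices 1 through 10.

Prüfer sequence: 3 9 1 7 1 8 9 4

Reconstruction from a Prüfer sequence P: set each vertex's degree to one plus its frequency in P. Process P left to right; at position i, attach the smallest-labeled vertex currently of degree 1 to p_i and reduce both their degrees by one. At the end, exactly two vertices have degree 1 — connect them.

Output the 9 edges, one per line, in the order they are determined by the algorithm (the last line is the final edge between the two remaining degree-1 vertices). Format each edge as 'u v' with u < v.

Initial degrees: {1:3, 2:1, 3:2, 4:2, 5:1, 6:1, 7:2, 8:2, 9:3, 10:1}
Step 1: smallest deg-1 vertex = 2, p_1 = 3. Add edge {2,3}. Now deg[2]=0, deg[3]=1.
Step 2: smallest deg-1 vertex = 3, p_2 = 9. Add edge {3,9}. Now deg[3]=0, deg[9]=2.
Step 3: smallest deg-1 vertex = 5, p_3 = 1. Add edge {1,5}. Now deg[5]=0, deg[1]=2.
Step 4: smallest deg-1 vertex = 6, p_4 = 7. Add edge {6,7}. Now deg[6]=0, deg[7]=1.
Step 5: smallest deg-1 vertex = 7, p_5 = 1. Add edge {1,7}. Now deg[7]=0, deg[1]=1.
Step 6: smallest deg-1 vertex = 1, p_6 = 8. Add edge {1,8}. Now deg[1]=0, deg[8]=1.
Step 7: smallest deg-1 vertex = 8, p_7 = 9. Add edge {8,9}. Now deg[8]=0, deg[9]=1.
Step 8: smallest deg-1 vertex = 9, p_8 = 4. Add edge {4,9}. Now deg[9]=0, deg[4]=1.
Final: two remaining deg-1 vertices are 4, 10. Add edge {4,10}.

Answer: 2 3
3 9
1 5
6 7
1 7
1 8
8 9
4 9
4 10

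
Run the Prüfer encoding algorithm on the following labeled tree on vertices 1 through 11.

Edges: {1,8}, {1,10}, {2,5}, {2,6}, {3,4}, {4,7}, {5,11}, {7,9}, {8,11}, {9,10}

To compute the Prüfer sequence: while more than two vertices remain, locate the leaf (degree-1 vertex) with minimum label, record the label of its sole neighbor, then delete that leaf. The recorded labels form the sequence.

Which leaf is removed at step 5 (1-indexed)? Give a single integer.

Step 1: current leaves = {3,6}. Remove leaf 3 (neighbor: 4).
Step 2: current leaves = {4,6}. Remove leaf 4 (neighbor: 7).
Step 3: current leaves = {6,7}. Remove leaf 6 (neighbor: 2).
Step 4: current leaves = {2,7}. Remove leaf 2 (neighbor: 5).
Step 5: current leaves = {5,7}. Remove leaf 5 (neighbor: 11).

Answer: 5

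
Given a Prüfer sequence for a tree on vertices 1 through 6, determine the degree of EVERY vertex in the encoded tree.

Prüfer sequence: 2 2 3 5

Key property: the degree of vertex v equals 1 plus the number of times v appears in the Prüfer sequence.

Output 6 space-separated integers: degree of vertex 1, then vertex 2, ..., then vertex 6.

Answer: 1 3 2 1 2 1

Derivation:
p_1 = 2: count[2] becomes 1
p_2 = 2: count[2] becomes 2
p_3 = 3: count[3] becomes 1
p_4 = 5: count[5] becomes 1
Degrees (1 + count): deg[1]=1+0=1, deg[2]=1+2=3, deg[3]=1+1=2, deg[4]=1+0=1, deg[5]=1+1=2, deg[6]=1+0=1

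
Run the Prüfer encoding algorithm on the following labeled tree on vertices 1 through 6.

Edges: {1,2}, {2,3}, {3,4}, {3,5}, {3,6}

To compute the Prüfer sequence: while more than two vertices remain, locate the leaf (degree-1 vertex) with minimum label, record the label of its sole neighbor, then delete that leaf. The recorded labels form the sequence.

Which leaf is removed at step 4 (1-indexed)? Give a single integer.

Step 1: current leaves = {1,4,5,6}. Remove leaf 1 (neighbor: 2).
Step 2: current leaves = {2,4,5,6}. Remove leaf 2 (neighbor: 3).
Step 3: current leaves = {4,5,6}. Remove leaf 4 (neighbor: 3).
Step 4: current leaves = {5,6}. Remove leaf 5 (neighbor: 3).

Answer: 5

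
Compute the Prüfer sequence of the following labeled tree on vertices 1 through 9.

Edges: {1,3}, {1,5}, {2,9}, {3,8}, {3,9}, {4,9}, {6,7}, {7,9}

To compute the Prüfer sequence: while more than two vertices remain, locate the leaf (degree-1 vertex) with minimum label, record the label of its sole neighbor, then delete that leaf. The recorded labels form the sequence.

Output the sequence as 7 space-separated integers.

Answer: 9 9 1 3 7 9 3

Derivation:
Step 1: leaves = {2,4,5,6,8}. Remove smallest leaf 2, emit neighbor 9.
Step 2: leaves = {4,5,6,8}. Remove smallest leaf 4, emit neighbor 9.
Step 3: leaves = {5,6,8}. Remove smallest leaf 5, emit neighbor 1.
Step 4: leaves = {1,6,8}. Remove smallest leaf 1, emit neighbor 3.
Step 5: leaves = {6,8}. Remove smallest leaf 6, emit neighbor 7.
Step 6: leaves = {7,8}. Remove smallest leaf 7, emit neighbor 9.
Step 7: leaves = {8,9}. Remove smallest leaf 8, emit neighbor 3.
Done: 2 vertices remain (3, 9). Sequence = [9 9 1 3 7 9 3]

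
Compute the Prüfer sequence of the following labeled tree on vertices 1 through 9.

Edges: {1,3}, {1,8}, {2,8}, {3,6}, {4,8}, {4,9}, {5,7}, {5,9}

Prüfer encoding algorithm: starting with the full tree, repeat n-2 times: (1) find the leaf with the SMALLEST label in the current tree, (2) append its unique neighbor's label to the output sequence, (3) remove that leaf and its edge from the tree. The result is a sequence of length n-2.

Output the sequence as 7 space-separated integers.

Answer: 8 3 1 8 5 9 4

Derivation:
Step 1: leaves = {2,6,7}. Remove smallest leaf 2, emit neighbor 8.
Step 2: leaves = {6,7}. Remove smallest leaf 6, emit neighbor 3.
Step 3: leaves = {3,7}. Remove smallest leaf 3, emit neighbor 1.
Step 4: leaves = {1,7}. Remove smallest leaf 1, emit neighbor 8.
Step 5: leaves = {7,8}. Remove smallest leaf 7, emit neighbor 5.
Step 6: leaves = {5,8}. Remove smallest leaf 5, emit neighbor 9.
Step 7: leaves = {8,9}. Remove smallest leaf 8, emit neighbor 4.
Done: 2 vertices remain (4, 9). Sequence = [8 3 1 8 5 9 4]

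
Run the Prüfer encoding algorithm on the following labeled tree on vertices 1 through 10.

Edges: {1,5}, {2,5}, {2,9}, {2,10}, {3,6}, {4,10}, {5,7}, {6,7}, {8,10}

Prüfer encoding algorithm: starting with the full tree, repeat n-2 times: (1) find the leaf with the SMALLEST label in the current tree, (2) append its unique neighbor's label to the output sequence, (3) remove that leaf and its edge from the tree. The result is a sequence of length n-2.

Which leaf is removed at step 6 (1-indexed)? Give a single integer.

Answer: 5

Derivation:
Step 1: current leaves = {1,3,4,8,9}. Remove leaf 1 (neighbor: 5).
Step 2: current leaves = {3,4,8,9}. Remove leaf 3 (neighbor: 6).
Step 3: current leaves = {4,6,8,9}. Remove leaf 4 (neighbor: 10).
Step 4: current leaves = {6,8,9}. Remove leaf 6 (neighbor: 7).
Step 5: current leaves = {7,8,9}. Remove leaf 7 (neighbor: 5).
Step 6: current leaves = {5,8,9}. Remove leaf 5 (neighbor: 2).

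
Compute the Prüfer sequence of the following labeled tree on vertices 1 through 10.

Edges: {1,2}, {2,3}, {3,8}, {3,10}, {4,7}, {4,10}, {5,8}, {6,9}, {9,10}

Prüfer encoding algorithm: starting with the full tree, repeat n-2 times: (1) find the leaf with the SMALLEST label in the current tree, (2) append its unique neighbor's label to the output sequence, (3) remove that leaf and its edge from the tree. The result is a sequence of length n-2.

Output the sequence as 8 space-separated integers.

Answer: 2 3 8 9 4 10 3 10

Derivation:
Step 1: leaves = {1,5,6,7}. Remove smallest leaf 1, emit neighbor 2.
Step 2: leaves = {2,5,6,7}. Remove smallest leaf 2, emit neighbor 3.
Step 3: leaves = {5,6,7}. Remove smallest leaf 5, emit neighbor 8.
Step 4: leaves = {6,7,8}. Remove smallest leaf 6, emit neighbor 9.
Step 5: leaves = {7,8,9}. Remove smallest leaf 7, emit neighbor 4.
Step 6: leaves = {4,8,9}. Remove smallest leaf 4, emit neighbor 10.
Step 7: leaves = {8,9}. Remove smallest leaf 8, emit neighbor 3.
Step 8: leaves = {3,9}. Remove smallest leaf 3, emit neighbor 10.
Done: 2 vertices remain (9, 10). Sequence = [2 3 8 9 4 10 3 10]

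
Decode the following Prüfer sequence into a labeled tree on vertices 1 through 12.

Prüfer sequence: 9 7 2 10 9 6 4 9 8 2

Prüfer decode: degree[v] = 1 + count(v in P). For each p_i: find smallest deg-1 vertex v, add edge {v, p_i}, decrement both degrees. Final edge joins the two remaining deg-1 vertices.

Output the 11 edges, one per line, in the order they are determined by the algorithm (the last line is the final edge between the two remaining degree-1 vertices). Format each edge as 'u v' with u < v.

Answer: 1 9
3 7
2 5
7 10
9 10
6 11
4 6
4 9
8 9
2 8
2 12

Derivation:
Initial degrees: {1:1, 2:3, 3:1, 4:2, 5:1, 6:2, 7:2, 8:2, 9:4, 10:2, 11:1, 12:1}
Step 1: smallest deg-1 vertex = 1, p_1 = 9. Add edge {1,9}. Now deg[1]=0, deg[9]=3.
Step 2: smallest deg-1 vertex = 3, p_2 = 7. Add edge {3,7}. Now deg[3]=0, deg[7]=1.
Step 3: smallest deg-1 vertex = 5, p_3 = 2. Add edge {2,5}. Now deg[5]=0, deg[2]=2.
Step 4: smallest deg-1 vertex = 7, p_4 = 10. Add edge {7,10}. Now deg[7]=0, deg[10]=1.
Step 5: smallest deg-1 vertex = 10, p_5 = 9. Add edge {9,10}. Now deg[10]=0, deg[9]=2.
Step 6: smallest deg-1 vertex = 11, p_6 = 6. Add edge {6,11}. Now deg[11]=0, deg[6]=1.
Step 7: smallest deg-1 vertex = 6, p_7 = 4. Add edge {4,6}. Now deg[6]=0, deg[4]=1.
Step 8: smallest deg-1 vertex = 4, p_8 = 9. Add edge {4,9}. Now deg[4]=0, deg[9]=1.
Step 9: smallest deg-1 vertex = 9, p_9 = 8. Add edge {8,9}. Now deg[9]=0, deg[8]=1.
Step 10: smallest deg-1 vertex = 8, p_10 = 2. Add edge {2,8}. Now deg[8]=0, deg[2]=1.
Final: two remaining deg-1 vertices are 2, 12. Add edge {2,12}.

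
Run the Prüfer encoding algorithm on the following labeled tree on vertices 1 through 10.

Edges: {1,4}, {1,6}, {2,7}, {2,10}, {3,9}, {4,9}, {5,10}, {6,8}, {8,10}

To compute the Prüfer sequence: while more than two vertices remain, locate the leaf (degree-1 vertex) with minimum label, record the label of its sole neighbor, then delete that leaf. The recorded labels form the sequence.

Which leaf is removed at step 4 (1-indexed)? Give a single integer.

Answer: 2

Derivation:
Step 1: current leaves = {3,5,7}. Remove leaf 3 (neighbor: 9).
Step 2: current leaves = {5,7,9}. Remove leaf 5 (neighbor: 10).
Step 3: current leaves = {7,9}. Remove leaf 7 (neighbor: 2).
Step 4: current leaves = {2,9}. Remove leaf 2 (neighbor: 10).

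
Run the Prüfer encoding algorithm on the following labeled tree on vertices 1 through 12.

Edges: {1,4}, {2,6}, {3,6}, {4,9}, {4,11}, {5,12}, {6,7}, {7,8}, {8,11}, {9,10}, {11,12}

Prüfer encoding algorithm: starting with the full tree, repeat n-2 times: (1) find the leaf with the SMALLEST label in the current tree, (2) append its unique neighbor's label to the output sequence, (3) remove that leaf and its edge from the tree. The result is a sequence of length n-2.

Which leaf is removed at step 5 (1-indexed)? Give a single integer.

Answer: 6

Derivation:
Step 1: current leaves = {1,2,3,5,10}. Remove leaf 1 (neighbor: 4).
Step 2: current leaves = {2,3,5,10}. Remove leaf 2 (neighbor: 6).
Step 3: current leaves = {3,5,10}. Remove leaf 3 (neighbor: 6).
Step 4: current leaves = {5,6,10}. Remove leaf 5 (neighbor: 12).
Step 5: current leaves = {6,10,12}. Remove leaf 6 (neighbor: 7).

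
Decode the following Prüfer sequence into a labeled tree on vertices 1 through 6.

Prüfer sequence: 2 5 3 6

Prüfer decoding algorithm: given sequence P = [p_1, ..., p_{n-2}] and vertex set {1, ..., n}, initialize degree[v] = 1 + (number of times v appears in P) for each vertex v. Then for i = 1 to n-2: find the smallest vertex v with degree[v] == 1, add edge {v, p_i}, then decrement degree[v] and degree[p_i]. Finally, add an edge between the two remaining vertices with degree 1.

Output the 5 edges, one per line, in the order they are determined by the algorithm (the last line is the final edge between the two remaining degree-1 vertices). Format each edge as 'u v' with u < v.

Answer: 1 2
2 5
3 4
3 6
5 6

Derivation:
Initial degrees: {1:1, 2:2, 3:2, 4:1, 5:2, 6:2}
Step 1: smallest deg-1 vertex = 1, p_1 = 2. Add edge {1,2}. Now deg[1]=0, deg[2]=1.
Step 2: smallest deg-1 vertex = 2, p_2 = 5. Add edge {2,5}. Now deg[2]=0, deg[5]=1.
Step 3: smallest deg-1 vertex = 4, p_3 = 3. Add edge {3,4}. Now deg[4]=0, deg[3]=1.
Step 4: smallest deg-1 vertex = 3, p_4 = 6. Add edge {3,6}. Now deg[3]=0, deg[6]=1.
Final: two remaining deg-1 vertices are 5, 6. Add edge {5,6}.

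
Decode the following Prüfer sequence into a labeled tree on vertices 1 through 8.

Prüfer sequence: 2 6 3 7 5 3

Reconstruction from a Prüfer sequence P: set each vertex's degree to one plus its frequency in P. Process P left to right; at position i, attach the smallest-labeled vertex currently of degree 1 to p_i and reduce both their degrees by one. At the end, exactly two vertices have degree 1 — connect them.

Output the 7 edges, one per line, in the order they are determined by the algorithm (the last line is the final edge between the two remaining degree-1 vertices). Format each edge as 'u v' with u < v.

Answer: 1 2
2 6
3 4
6 7
5 7
3 5
3 8

Derivation:
Initial degrees: {1:1, 2:2, 3:3, 4:1, 5:2, 6:2, 7:2, 8:1}
Step 1: smallest deg-1 vertex = 1, p_1 = 2. Add edge {1,2}. Now deg[1]=0, deg[2]=1.
Step 2: smallest deg-1 vertex = 2, p_2 = 6. Add edge {2,6}. Now deg[2]=0, deg[6]=1.
Step 3: smallest deg-1 vertex = 4, p_3 = 3. Add edge {3,4}. Now deg[4]=0, deg[3]=2.
Step 4: smallest deg-1 vertex = 6, p_4 = 7. Add edge {6,7}. Now deg[6]=0, deg[7]=1.
Step 5: smallest deg-1 vertex = 7, p_5 = 5. Add edge {5,7}. Now deg[7]=0, deg[5]=1.
Step 6: smallest deg-1 vertex = 5, p_6 = 3. Add edge {3,5}. Now deg[5]=0, deg[3]=1.
Final: two remaining deg-1 vertices are 3, 8. Add edge {3,8}.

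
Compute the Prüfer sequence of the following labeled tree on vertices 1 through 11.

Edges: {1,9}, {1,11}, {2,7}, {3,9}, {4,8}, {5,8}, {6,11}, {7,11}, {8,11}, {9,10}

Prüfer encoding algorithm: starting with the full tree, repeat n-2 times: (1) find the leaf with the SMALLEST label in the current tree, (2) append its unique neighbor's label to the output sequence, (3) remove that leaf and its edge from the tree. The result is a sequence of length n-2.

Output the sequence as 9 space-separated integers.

Step 1: leaves = {2,3,4,5,6,10}. Remove smallest leaf 2, emit neighbor 7.
Step 2: leaves = {3,4,5,6,7,10}. Remove smallest leaf 3, emit neighbor 9.
Step 3: leaves = {4,5,6,7,10}. Remove smallest leaf 4, emit neighbor 8.
Step 4: leaves = {5,6,7,10}. Remove smallest leaf 5, emit neighbor 8.
Step 5: leaves = {6,7,8,10}. Remove smallest leaf 6, emit neighbor 11.
Step 6: leaves = {7,8,10}. Remove smallest leaf 7, emit neighbor 11.
Step 7: leaves = {8,10}. Remove smallest leaf 8, emit neighbor 11.
Step 8: leaves = {10,11}. Remove smallest leaf 10, emit neighbor 9.
Step 9: leaves = {9,11}. Remove smallest leaf 9, emit neighbor 1.
Done: 2 vertices remain (1, 11). Sequence = [7 9 8 8 11 11 11 9 1]

Answer: 7 9 8 8 11 11 11 9 1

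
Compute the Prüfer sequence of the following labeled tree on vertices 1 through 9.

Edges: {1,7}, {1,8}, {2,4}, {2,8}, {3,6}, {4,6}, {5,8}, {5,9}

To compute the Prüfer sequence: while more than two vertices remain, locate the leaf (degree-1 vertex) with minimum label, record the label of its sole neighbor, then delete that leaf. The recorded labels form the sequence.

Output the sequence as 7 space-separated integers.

Answer: 6 4 2 8 1 8 5

Derivation:
Step 1: leaves = {3,7,9}. Remove smallest leaf 3, emit neighbor 6.
Step 2: leaves = {6,7,9}. Remove smallest leaf 6, emit neighbor 4.
Step 3: leaves = {4,7,9}. Remove smallest leaf 4, emit neighbor 2.
Step 4: leaves = {2,7,9}. Remove smallest leaf 2, emit neighbor 8.
Step 5: leaves = {7,9}. Remove smallest leaf 7, emit neighbor 1.
Step 6: leaves = {1,9}. Remove smallest leaf 1, emit neighbor 8.
Step 7: leaves = {8,9}. Remove smallest leaf 8, emit neighbor 5.
Done: 2 vertices remain (5, 9). Sequence = [6 4 2 8 1 8 5]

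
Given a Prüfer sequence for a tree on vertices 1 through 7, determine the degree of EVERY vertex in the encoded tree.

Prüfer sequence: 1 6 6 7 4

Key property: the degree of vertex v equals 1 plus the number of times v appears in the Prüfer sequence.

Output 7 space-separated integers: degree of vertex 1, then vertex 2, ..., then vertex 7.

Answer: 2 1 1 2 1 3 2

Derivation:
p_1 = 1: count[1] becomes 1
p_2 = 6: count[6] becomes 1
p_3 = 6: count[6] becomes 2
p_4 = 7: count[7] becomes 1
p_5 = 4: count[4] becomes 1
Degrees (1 + count): deg[1]=1+1=2, deg[2]=1+0=1, deg[3]=1+0=1, deg[4]=1+1=2, deg[5]=1+0=1, deg[6]=1+2=3, deg[7]=1+1=2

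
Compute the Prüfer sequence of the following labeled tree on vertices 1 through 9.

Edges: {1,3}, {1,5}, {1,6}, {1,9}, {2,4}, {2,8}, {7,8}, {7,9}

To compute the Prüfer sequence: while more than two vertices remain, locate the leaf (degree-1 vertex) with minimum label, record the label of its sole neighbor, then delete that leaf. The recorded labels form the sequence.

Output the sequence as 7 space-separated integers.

Answer: 1 2 8 1 1 9 7

Derivation:
Step 1: leaves = {3,4,5,6}. Remove smallest leaf 3, emit neighbor 1.
Step 2: leaves = {4,5,6}. Remove smallest leaf 4, emit neighbor 2.
Step 3: leaves = {2,5,6}. Remove smallest leaf 2, emit neighbor 8.
Step 4: leaves = {5,6,8}. Remove smallest leaf 5, emit neighbor 1.
Step 5: leaves = {6,8}. Remove smallest leaf 6, emit neighbor 1.
Step 6: leaves = {1,8}. Remove smallest leaf 1, emit neighbor 9.
Step 7: leaves = {8,9}. Remove smallest leaf 8, emit neighbor 7.
Done: 2 vertices remain (7, 9). Sequence = [1 2 8 1 1 9 7]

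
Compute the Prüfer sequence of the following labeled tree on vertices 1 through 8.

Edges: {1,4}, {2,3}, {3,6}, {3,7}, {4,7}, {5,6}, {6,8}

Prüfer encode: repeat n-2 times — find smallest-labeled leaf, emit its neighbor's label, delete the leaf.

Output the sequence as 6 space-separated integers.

Answer: 4 3 7 6 3 6

Derivation:
Step 1: leaves = {1,2,5,8}. Remove smallest leaf 1, emit neighbor 4.
Step 2: leaves = {2,4,5,8}. Remove smallest leaf 2, emit neighbor 3.
Step 3: leaves = {4,5,8}. Remove smallest leaf 4, emit neighbor 7.
Step 4: leaves = {5,7,8}. Remove smallest leaf 5, emit neighbor 6.
Step 5: leaves = {7,8}. Remove smallest leaf 7, emit neighbor 3.
Step 6: leaves = {3,8}. Remove smallest leaf 3, emit neighbor 6.
Done: 2 vertices remain (6, 8). Sequence = [4 3 7 6 3 6]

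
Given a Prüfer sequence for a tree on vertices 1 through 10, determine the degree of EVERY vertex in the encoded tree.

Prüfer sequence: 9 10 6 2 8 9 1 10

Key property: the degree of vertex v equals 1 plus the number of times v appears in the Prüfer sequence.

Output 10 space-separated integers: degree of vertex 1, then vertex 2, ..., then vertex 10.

p_1 = 9: count[9] becomes 1
p_2 = 10: count[10] becomes 1
p_3 = 6: count[6] becomes 1
p_4 = 2: count[2] becomes 1
p_5 = 8: count[8] becomes 1
p_6 = 9: count[9] becomes 2
p_7 = 1: count[1] becomes 1
p_8 = 10: count[10] becomes 2
Degrees (1 + count): deg[1]=1+1=2, deg[2]=1+1=2, deg[3]=1+0=1, deg[4]=1+0=1, deg[5]=1+0=1, deg[6]=1+1=2, deg[7]=1+0=1, deg[8]=1+1=2, deg[9]=1+2=3, deg[10]=1+2=3

Answer: 2 2 1 1 1 2 1 2 3 3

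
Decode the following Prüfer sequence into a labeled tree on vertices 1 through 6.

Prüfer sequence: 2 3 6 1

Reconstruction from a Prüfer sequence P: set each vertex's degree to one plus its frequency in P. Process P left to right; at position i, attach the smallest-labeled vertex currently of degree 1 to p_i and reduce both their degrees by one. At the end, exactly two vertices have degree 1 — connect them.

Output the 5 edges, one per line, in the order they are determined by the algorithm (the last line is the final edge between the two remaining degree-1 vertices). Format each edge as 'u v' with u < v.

Initial degrees: {1:2, 2:2, 3:2, 4:1, 5:1, 6:2}
Step 1: smallest deg-1 vertex = 4, p_1 = 2. Add edge {2,4}. Now deg[4]=0, deg[2]=1.
Step 2: smallest deg-1 vertex = 2, p_2 = 3. Add edge {2,3}. Now deg[2]=0, deg[3]=1.
Step 3: smallest deg-1 vertex = 3, p_3 = 6. Add edge {3,6}. Now deg[3]=0, deg[6]=1.
Step 4: smallest deg-1 vertex = 5, p_4 = 1. Add edge {1,5}. Now deg[5]=0, deg[1]=1.
Final: two remaining deg-1 vertices are 1, 6. Add edge {1,6}.

Answer: 2 4
2 3
3 6
1 5
1 6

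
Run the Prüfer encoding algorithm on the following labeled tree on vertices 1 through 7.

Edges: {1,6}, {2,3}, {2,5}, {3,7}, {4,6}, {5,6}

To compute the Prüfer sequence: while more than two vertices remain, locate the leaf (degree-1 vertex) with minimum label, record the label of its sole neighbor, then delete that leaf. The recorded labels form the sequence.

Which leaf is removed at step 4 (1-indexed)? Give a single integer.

Answer: 5

Derivation:
Step 1: current leaves = {1,4,7}. Remove leaf 1 (neighbor: 6).
Step 2: current leaves = {4,7}. Remove leaf 4 (neighbor: 6).
Step 3: current leaves = {6,7}. Remove leaf 6 (neighbor: 5).
Step 4: current leaves = {5,7}. Remove leaf 5 (neighbor: 2).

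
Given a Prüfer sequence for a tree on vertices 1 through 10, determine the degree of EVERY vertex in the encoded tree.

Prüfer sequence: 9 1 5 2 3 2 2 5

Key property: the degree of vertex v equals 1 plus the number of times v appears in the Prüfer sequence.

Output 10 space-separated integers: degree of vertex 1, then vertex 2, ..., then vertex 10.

p_1 = 9: count[9] becomes 1
p_2 = 1: count[1] becomes 1
p_3 = 5: count[5] becomes 1
p_4 = 2: count[2] becomes 1
p_5 = 3: count[3] becomes 1
p_6 = 2: count[2] becomes 2
p_7 = 2: count[2] becomes 3
p_8 = 5: count[5] becomes 2
Degrees (1 + count): deg[1]=1+1=2, deg[2]=1+3=4, deg[3]=1+1=2, deg[4]=1+0=1, deg[5]=1+2=3, deg[6]=1+0=1, deg[7]=1+0=1, deg[8]=1+0=1, deg[9]=1+1=2, deg[10]=1+0=1

Answer: 2 4 2 1 3 1 1 1 2 1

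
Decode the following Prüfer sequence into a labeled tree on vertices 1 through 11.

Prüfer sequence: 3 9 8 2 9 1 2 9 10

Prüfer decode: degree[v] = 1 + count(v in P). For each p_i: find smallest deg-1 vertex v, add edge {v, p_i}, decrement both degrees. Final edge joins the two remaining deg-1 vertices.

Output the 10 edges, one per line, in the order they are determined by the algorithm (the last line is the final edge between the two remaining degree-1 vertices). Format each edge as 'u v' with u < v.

Answer: 3 4
3 9
5 8
2 6
7 9
1 8
1 2
2 9
9 10
10 11

Derivation:
Initial degrees: {1:2, 2:3, 3:2, 4:1, 5:1, 6:1, 7:1, 8:2, 9:4, 10:2, 11:1}
Step 1: smallest deg-1 vertex = 4, p_1 = 3. Add edge {3,4}. Now deg[4]=0, deg[3]=1.
Step 2: smallest deg-1 vertex = 3, p_2 = 9. Add edge {3,9}. Now deg[3]=0, deg[9]=3.
Step 3: smallest deg-1 vertex = 5, p_3 = 8. Add edge {5,8}. Now deg[5]=0, deg[8]=1.
Step 4: smallest deg-1 vertex = 6, p_4 = 2. Add edge {2,6}. Now deg[6]=0, deg[2]=2.
Step 5: smallest deg-1 vertex = 7, p_5 = 9. Add edge {7,9}. Now deg[7]=0, deg[9]=2.
Step 6: smallest deg-1 vertex = 8, p_6 = 1. Add edge {1,8}. Now deg[8]=0, deg[1]=1.
Step 7: smallest deg-1 vertex = 1, p_7 = 2. Add edge {1,2}. Now deg[1]=0, deg[2]=1.
Step 8: smallest deg-1 vertex = 2, p_8 = 9. Add edge {2,9}. Now deg[2]=0, deg[9]=1.
Step 9: smallest deg-1 vertex = 9, p_9 = 10. Add edge {9,10}. Now deg[9]=0, deg[10]=1.
Final: two remaining deg-1 vertices are 10, 11. Add edge {10,11}.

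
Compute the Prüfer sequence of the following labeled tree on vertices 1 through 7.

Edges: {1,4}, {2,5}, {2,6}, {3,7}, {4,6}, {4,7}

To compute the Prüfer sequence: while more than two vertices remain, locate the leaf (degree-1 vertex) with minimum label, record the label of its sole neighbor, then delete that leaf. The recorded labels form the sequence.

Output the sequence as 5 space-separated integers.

Answer: 4 7 2 6 4

Derivation:
Step 1: leaves = {1,3,5}. Remove smallest leaf 1, emit neighbor 4.
Step 2: leaves = {3,5}. Remove smallest leaf 3, emit neighbor 7.
Step 3: leaves = {5,7}. Remove smallest leaf 5, emit neighbor 2.
Step 4: leaves = {2,7}. Remove smallest leaf 2, emit neighbor 6.
Step 5: leaves = {6,7}. Remove smallest leaf 6, emit neighbor 4.
Done: 2 vertices remain (4, 7). Sequence = [4 7 2 6 4]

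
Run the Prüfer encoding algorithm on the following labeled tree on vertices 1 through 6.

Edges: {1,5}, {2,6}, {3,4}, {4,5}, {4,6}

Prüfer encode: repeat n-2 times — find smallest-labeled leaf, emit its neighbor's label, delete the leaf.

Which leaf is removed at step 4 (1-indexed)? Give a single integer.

Step 1: current leaves = {1,2,3}. Remove leaf 1 (neighbor: 5).
Step 2: current leaves = {2,3,5}. Remove leaf 2 (neighbor: 6).
Step 3: current leaves = {3,5,6}. Remove leaf 3 (neighbor: 4).
Step 4: current leaves = {5,6}. Remove leaf 5 (neighbor: 4).

Answer: 5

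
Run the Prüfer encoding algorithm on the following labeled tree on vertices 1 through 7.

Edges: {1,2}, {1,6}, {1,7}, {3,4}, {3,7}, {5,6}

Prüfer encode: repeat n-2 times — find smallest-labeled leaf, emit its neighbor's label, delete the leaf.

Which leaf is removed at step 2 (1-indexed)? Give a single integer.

Answer: 4

Derivation:
Step 1: current leaves = {2,4,5}. Remove leaf 2 (neighbor: 1).
Step 2: current leaves = {4,5}. Remove leaf 4 (neighbor: 3).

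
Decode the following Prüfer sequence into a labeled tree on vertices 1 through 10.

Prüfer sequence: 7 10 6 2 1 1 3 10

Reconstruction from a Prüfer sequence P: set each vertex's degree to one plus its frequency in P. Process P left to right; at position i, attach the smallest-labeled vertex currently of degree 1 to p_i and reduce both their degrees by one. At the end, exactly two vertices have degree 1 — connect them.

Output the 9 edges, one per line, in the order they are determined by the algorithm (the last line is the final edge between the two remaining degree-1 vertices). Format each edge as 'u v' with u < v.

Answer: 4 7
5 10
6 7
2 6
1 2
1 8
1 3
3 10
9 10

Derivation:
Initial degrees: {1:3, 2:2, 3:2, 4:1, 5:1, 6:2, 7:2, 8:1, 9:1, 10:3}
Step 1: smallest deg-1 vertex = 4, p_1 = 7. Add edge {4,7}. Now deg[4]=0, deg[7]=1.
Step 2: smallest deg-1 vertex = 5, p_2 = 10. Add edge {5,10}. Now deg[5]=0, deg[10]=2.
Step 3: smallest deg-1 vertex = 7, p_3 = 6. Add edge {6,7}. Now deg[7]=0, deg[6]=1.
Step 4: smallest deg-1 vertex = 6, p_4 = 2. Add edge {2,6}. Now deg[6]=0, deg[2]=1.
Step 5: smallest deg-1 vertex = 2, p_5 = 1. Add edge {1,2}. Now deg[2]=0, deg[1]=2.
Step 6: smallest deg-1 vertex = 8, p_6 = 1. Add edge {1,8}. Now deg[8]=0, deg[1]=1.
Step 7: smallest deg-1 vertex = 1, p_7 = 3. Add edge {1,3}. Now deg[1]=0, deg[3]=1.
Step 8: smallest deg-1 vertex = 3, p_8 = 10. Add edge {3,10}. Now deg[3]=0, deg[10]=1.
Final: two remaining deg-1 vertices are 9, 10. Add edge {9,10}.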